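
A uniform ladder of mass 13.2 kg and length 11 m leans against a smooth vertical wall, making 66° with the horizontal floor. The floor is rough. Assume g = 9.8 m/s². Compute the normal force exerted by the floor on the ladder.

N_floor ≈ 129 N

ΣF_y = 0: N_floor = 13.2×9.8 = 129.36 N.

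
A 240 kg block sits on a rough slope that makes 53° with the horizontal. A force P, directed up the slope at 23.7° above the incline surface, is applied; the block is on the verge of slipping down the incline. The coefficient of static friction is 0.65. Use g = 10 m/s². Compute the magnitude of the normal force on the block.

On the verge of sliding down the incline, friction equals μN and acts up the slope.
Perpendicular: N + P sin 23.7° = W cos 53° = 1444 N.
Along incline: P cos 23.7° + μN = W sin 53° with W sin 53° = 1917 N.
Solving the pair for P and N: P = 1494 N, N = 843.7 N (and f = μN = 548.4 N).

N ≈ 844 N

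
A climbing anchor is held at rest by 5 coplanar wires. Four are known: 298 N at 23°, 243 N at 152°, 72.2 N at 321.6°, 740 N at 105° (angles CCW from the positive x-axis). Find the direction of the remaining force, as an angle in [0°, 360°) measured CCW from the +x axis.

Sum the known components: ΣF_x = -75.19 N, ΣF_y = 900.5 N.
For equilibrium the remaining force must supply (−ΣF_x, −ΣF_y) = (75.19, -900.5) N.
Magnitude = √((75.19)² + (-900.5)²) = 903.6 N; direction = atan2(-900.5, 75.19) = 274.8°.

θ ≈ 275°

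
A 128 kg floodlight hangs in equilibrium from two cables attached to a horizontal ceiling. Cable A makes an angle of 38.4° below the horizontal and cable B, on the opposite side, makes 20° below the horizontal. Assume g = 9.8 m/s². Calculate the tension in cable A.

T_A ≈ 1380 N

Weight W = 128 × 9.8 = 1254 N acts straight down.
Horizontal: T_A cos 38.4° = T_B cos 20°  →  T_B = 0.834 T_A.
Vertical: T_A sin 38.4° + T_B sin 20° = 1254.
Substituting the horizontal relation into the vertical equation gives 0.9064 T_A = 1254, so T_A = 1384 N.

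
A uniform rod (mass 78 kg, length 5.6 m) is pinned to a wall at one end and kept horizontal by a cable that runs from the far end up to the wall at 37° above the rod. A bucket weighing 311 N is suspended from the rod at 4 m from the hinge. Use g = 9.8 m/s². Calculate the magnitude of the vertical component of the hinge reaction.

|H_y| ≈ 471 N

Take torques about the hinge: T sin 37° · 5.6 = 78×9.8×2.8 + 311×4 = 3384.3 N·m.
So T = 3384.3 / (0.6018 × 5.6) = 1004.2 N.
ΣF_y = 0: H_y = (78×9.8 + 311) − T sin 37° = 1075.4 − 604.34 = 471.06 N.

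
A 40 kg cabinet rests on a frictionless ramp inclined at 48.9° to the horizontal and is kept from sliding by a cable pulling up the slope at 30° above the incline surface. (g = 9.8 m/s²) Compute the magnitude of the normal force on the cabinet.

N ≈ 87.1 N

Take axes along and perpendicular to the incline. Weight components: W sin 48.9° = 295.4 N down-slope, W cos 48.9° = 257.7 N into the surface.
Along incline: T cos 30° = W sin 48.9° → T = 341.1 N.
Perpendicular: N = W cos 48.9° − T sin 30° = 87.14 N.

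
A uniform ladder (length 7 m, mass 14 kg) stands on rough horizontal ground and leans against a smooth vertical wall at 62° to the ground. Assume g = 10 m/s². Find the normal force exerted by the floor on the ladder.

ΣF_y = 0: N_floor = 14×10 = 140 N.

N_floor ≈ 140 N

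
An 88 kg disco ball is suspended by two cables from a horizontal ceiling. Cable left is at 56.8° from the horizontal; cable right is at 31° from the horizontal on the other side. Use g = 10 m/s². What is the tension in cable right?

T_right ≈ 482 N

Weight W = 88 × 10 = 880 N acts straight down.
Horizontal: T_left cos 56.8° = T_right cos 31°  →  T_left = 1.565 T_right.
Vertical: T_left sin 56.8° + T_right sin 31° = 880.
Substituting the horizontal relation into the vertical equation gives 1.825 T_right = 880, so T_right = 482.2 N.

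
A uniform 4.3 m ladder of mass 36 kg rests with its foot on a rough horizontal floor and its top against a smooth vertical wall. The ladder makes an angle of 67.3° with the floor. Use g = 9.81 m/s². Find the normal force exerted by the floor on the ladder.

N_floor ≈ 353 N

ΣF_y = 0: N_floor = 36×9.81 = 353.16 N.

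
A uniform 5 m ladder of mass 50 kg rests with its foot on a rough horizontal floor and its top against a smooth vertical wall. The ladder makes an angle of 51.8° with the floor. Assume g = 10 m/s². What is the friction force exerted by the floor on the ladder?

f ≈ 197 N

Torques about the foot: N_wall · 5 sin 51.8° = 50×10×2.5 cos 51.8° → N_wall = 196.73 N.
ΣF_x = 0: f_floor = N_wall = 196.73 N.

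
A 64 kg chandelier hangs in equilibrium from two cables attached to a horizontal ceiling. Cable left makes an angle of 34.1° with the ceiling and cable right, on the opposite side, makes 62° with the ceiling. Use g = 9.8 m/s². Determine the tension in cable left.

Weight W = 64 × 9.8 = 627.2 N acts straight down.
Horizontal: T_left cos 34.1° = T_right cos 62°  →  T_right = 1.764 T_left.
Vertical: T_left sin 34.1° + T_right sin 62° = 627.2.
Substituting the horizontal relation into the vertical equation gives 2.118 T_left = 627.2, so T_left = 296.1 N.

T_left ≈ 296 N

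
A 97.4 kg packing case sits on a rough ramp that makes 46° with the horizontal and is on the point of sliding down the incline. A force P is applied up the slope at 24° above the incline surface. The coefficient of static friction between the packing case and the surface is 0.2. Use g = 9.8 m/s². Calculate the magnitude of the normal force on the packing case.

N ≈ 392 N

On the verge of sliding down the incline, friction equals μN and acts up the slope.
Perpendicular: N + P sin 24° = W cos 46° = 663.1 N.
Along incline: P cos 24° + μN = W sin 46° with W sin 46° = 686.6 N.
Solving the pair for P and N: P = 665.7 N, N = 392.3 N (and f = μN = 78.46 N).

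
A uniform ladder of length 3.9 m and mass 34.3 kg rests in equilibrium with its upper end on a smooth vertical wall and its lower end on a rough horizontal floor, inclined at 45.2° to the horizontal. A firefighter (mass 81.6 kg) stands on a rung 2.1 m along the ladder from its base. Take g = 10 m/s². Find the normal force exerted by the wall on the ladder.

Torques about the foot: N_wall · 3.9 sin 45.2° = 34.3×10×1.95 cos 45.2° + 81.6×10×2.1 cos 45.2° → N_wall = 606.63 N.

N_wall ≈ 607 N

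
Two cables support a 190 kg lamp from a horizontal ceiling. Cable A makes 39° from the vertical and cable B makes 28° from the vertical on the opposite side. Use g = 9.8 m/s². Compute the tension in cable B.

Angles from the horizontal: cable A is 90° − 39° = 51°, cable B is 90° − 28° = 62°.
Weight W = 190 × 9.8 = 1862 N acts straight down.
Horizontal: T_A cos 51° = T_B cos 62°  →  T_A = 0.746 T_B.
Vertical: T_A sin 51° + T_B sin 62° = 1862.
Substituting the horizontal relation into the vertical equation gives 1.463 T_B = 1862, so T_B = 1273 N.

T_B ≈ 1270 N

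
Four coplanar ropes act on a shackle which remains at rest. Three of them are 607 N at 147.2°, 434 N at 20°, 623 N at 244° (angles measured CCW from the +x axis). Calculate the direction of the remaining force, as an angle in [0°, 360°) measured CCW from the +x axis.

θ ≈ 12.4°

Sum the known components: ΣF_x = -375.5 N, ΣF_y = -82.7 N.
For equilibrium the remaining force must supply (−ΣF_x, −ΣF_y) = (375.5, 82.7) N.
Magnitude = √((375.5)² + (82.7)²) = 384.5 N; direction = atan2(82.7, 375.5) = 12.4°.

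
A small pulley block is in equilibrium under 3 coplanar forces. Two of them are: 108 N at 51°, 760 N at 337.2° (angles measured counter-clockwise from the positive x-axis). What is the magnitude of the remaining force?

Sum the known components: ΣF_x = 768.6 N, ΣF_y = -210.6 N.
For equilibrium the remaining force must supply (−ΣF_x, −ΣF_y) = (-768.6, 210.6) N.
Magnitude = √((-768.6)² + (210.6)²) = 796.9 N; direction = atan2(210.6, -768.6) = 164.7°.

F ≈ 797 N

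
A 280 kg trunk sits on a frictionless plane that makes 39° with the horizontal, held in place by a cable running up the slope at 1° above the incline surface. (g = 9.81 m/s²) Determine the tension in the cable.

Take axes along and perpendicular to the incline. Weight components: W sin 39° = 1729 N down-slope, W cos 39° = 2135 N into the surface.
Along incline: T cos 1° = W sin 39° → T = 1729 N.
Perpendicular: N = W cos 39° − T sin 1° = 2104 N.

T ≈ 1730 N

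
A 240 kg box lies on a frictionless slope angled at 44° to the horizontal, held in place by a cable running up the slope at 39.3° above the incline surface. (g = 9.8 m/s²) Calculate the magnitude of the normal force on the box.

N ≈ 355 N

Take axes along and perpendicular to the incline. Weight components: W sin 44° = 1634 N down-slope, W cos 44° = 1692 N into the surface.
Along incline: T cos 39.3° = W sin 44° → T = 2111 N.
Perpendicular: N = W cos 44° − T sin 39.3° = 354.6 N.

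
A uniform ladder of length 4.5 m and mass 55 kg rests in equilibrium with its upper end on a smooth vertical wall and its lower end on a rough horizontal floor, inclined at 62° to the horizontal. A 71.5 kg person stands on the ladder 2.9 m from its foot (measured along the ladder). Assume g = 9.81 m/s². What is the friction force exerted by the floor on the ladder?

Torques about the foot: N_wall · 4.5 sin 62° = 55×9.81×2.25 cos 62° + 71.5×9.81×2.9 cos 62° → N_wall = 383.79 N.
ΣF_x = 0: f_floor = N_wall = 383.79 N.

f ≈ 384 N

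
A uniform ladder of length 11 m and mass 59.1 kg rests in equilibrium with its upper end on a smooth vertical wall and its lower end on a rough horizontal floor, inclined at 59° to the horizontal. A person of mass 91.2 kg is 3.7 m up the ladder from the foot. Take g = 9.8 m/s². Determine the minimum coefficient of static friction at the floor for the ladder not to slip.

μ_min ≈ 0.241

ΣF_y = 0: N_floor = 59.1×9.8 + 91.2×9.8 = 1472.9 N.
Torques about the foot: N_wall · 11 sin 59° = 59.1×9.8×5.5 cos 59° + 91.2×9.8×3.7 cos 59° → N_wall = 354.64 N.
ΣF_x = 0: f_floor = N_wall = 354.64 N.
μ_min = f_floor / N_floor = 354.64 / 1472.9 = 0.2408.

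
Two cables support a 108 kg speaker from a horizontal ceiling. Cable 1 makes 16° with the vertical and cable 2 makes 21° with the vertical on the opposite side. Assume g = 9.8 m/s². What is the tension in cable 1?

Angles from the horizontal: cable 1 is 90° − 16° = 74°, cable 2 is 90° − 21° = 69°.
Weight W = 108 × 9.8 = 1058 N acts straight down.
Horizontal: T_1 cos 74° = T_2 cos 69°  →  T_2 = 0.7691 T_1.
Vertical: T_1 sin 74° + T_2 sin 69° = 1058.
Substituting the horizontal relation into the vertical equation gives 1.679 T_1 = 1058, so T_1 = 630.3 N.

T_1 ≈ 630 N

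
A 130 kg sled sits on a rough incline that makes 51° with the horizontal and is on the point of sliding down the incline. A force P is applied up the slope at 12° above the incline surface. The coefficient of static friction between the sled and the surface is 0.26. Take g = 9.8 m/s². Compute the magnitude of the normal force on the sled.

N ≈ 626 N

On the verge of sliding down the incline, friction equals μN and acts up the slope.
Perpendicular: N + P sin 12° = W cos 51° = 801.8 N.
Along incline: P cos 12° + μN = W sin 51° with W sin 51° = 990.1 N.
Solving the pair for P and N: P = 845.8 N, N = 625.9 N (and f = μN = 162.7 N).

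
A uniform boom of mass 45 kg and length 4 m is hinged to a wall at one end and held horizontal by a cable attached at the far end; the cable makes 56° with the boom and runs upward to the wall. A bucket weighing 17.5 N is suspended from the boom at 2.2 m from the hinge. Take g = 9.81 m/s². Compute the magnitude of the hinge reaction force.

|H| ≈ 276 N

Take torques about the hinge: T sin 56° · 4 = 45×9.81×2 + 17.5×2.2 = 921.4 N·m.
So T = 921.4 / (0.8290 × 4) = 277.85 N.
ΣF_x = 0: H_x = T cos 56° = 155.37 N.
ΣF_y = 0: H_y = (45×9.81 + 17.5) − T sin 56° = 458.95 − 230.35 = 228.6 N.
|H| = √(H_x² + H_y²) = √((155.37)² + (228.6)²) = 276.4 N.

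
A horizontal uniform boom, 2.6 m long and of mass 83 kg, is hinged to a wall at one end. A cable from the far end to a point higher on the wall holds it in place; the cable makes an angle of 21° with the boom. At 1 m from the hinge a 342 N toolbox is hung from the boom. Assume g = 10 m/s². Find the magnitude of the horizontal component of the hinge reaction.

H_x ≈ 1420 N

Take torques about the hinge: T sin 21° · 2.6 = 83×10×1.3 + 342×1 = 1421 N·m.
So T = 1421 / (0.3584 × 2.6) = 1525.1 N.
ΣF_x = 0: H_x = T cos 21° = 1423.8 N.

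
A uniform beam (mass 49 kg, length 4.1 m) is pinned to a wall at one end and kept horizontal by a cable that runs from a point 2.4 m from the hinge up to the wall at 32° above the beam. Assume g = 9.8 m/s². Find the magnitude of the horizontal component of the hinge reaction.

Take torques about the hinge: T sin 32° · 2.4 = 49×9.8×2.05 = 984.41 N·m.
So T = 984.41 / (0.5299 × 2.4) = 774.03 N.
ΣF_x = 0: H_x = T cos 32° = 656.41 N.

H_x ≈ 656 N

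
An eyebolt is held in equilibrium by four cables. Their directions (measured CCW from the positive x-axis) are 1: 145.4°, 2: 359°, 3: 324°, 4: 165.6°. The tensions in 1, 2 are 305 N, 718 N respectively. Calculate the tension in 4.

Resolve: ΣF_x = 305 cos 145.4° + 718 cos 359° + T_3 cos 324° + T_4 cos 165.6° = 0.
        ΣF_y = 305 sin 145.4° + 718 sin 359° + T_3 sin 324° + T_4 sin 165.6° = 0.
The known terms sum to (466.8, 160.7) N, so 0.8090 T_3 − 0.9686 T_4 = -466.8 and -0.5878 T_3 + 0.2487 T_4 = -160.7.
Solving simultaneously: T_3 = 738.1 N, T_4 = 1098 N.

T_4 ≈ 1100 N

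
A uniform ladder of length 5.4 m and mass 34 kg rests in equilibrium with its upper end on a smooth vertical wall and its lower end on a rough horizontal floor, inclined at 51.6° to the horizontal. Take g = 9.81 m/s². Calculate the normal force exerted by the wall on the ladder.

N_wall ≈ 132 N

Torques about the foot: N_wall · 5.4 sin 51.6° = 34×9.81×2.7 cos 51.6° → N_wall = 132.18 N.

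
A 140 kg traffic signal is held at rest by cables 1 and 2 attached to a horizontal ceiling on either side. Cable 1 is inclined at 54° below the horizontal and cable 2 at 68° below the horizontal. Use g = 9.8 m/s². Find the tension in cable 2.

T_2 ≈ 951 N

Weight W = 140 × 9.8 = 1372 N acts straight down.
Horizontal: T_1 cos 54° = T_2 cos 68°  →  T_1 = 0.6373 T_2.
Vertical: T_1 sin 54° + T_2 sin 68° = 1372.
Substituting the horizontal relation into the vertical equation gives 1.443 T_2 = 1372, so T_2 = 950.9 N.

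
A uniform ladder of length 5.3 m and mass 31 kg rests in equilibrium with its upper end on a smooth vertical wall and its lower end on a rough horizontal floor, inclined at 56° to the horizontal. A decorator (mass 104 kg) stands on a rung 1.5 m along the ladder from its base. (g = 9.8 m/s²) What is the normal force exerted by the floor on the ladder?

N_floor ≈ 1320 N

ΣF_y = 0: N_floor = 31×9.8 + 104×9.8 = 1323 N.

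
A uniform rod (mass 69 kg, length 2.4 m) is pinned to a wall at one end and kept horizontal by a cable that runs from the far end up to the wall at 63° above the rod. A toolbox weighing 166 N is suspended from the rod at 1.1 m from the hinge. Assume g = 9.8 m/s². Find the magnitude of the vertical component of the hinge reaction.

|H_y| ≈ 428 N

Take torques about the hinge: T sin 63° · 2.4 = 69×9.8×1.2 + 166×1.1 = 994.04 N·m.
So T = 994.04 / (0.8910 × 2.4) = 464.85 N.
ΣF_y = 0: H_y = (69×9.8 + 166) − T sin 63° = 842.2 − 414.18 = 428.02 N.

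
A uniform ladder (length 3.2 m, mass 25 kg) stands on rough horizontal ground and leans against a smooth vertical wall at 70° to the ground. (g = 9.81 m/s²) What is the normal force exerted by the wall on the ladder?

N_wall ≈ 44.6 N

Torques about the foot: N_wall · 3.2 sin 70° = 25×9.81×1.6 cos 70° → N_wall = 44.632 N.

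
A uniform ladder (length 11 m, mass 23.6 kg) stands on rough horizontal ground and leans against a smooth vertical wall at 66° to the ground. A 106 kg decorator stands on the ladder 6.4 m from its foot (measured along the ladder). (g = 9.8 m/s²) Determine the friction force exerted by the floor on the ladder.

f ≈ 321 N

Torques about the foot: N_wall · 11 sin 66° = 23.6×9.8×5.5 cos 66° + 106×9.8×6.4 cos 66° → N_wall = 320.58 N.
ΣF_x = 0: f_floor = N_wall = 320.58 N.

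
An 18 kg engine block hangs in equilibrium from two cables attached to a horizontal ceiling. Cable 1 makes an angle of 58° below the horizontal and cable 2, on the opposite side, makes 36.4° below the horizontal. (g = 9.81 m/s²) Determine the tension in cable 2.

T_2 ≈ 93.8 N

Weight W = 18 × 9.81 = 176.6 N acts straight down.
Horizontal: T_1 cos 58° = T_2 cos 36.4°  →  T_1 = 1.519 T_2.
Vertical: T_1 sin 58° + T_2 sin 36.4° = 176.6.
Substituting the horizontal relation into the vertical equation gives 1.882 T_2 = 176.6, so T_2 = 93.85 N.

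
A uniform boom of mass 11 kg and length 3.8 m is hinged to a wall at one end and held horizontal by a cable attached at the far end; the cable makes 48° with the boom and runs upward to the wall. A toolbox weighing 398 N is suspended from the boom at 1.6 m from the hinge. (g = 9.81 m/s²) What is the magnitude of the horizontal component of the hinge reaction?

Take torques about the hinge: T sin 48° · 3.8 = 11×9.81×1.9 + 398×1.6 = 841.83 N·m.
So T = 841.83 / (0.7431 × 3.8) = 298.1 N.
ΣF_x = 0: H_x = T cos 48° = 199.47 N.

H_x ≈ 199 N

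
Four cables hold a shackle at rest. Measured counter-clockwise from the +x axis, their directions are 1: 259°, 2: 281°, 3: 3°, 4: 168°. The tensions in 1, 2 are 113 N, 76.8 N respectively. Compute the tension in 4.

T_4 ≈ 717 N

Resolve: ΣF_x = 113 cos 259° + 76.8 cos 281° + T_3 cos 3° + T_4 cos 168° = 0.
        ΣF_y = 113 sin 259° + 76.8 sin 281° + T_3 sin 3° + T_4 sin 168° = 0.
The known terms sum to (-6.907, -186.3) N, so 0.9986 T_3 − 0.9781 T_4 = 6.907 and 0.0523 T_3 + 0.2079 T_4 = 186.3.
Solving simultaneously: T_3 = 709.7 N, T_4 = 717.5 N.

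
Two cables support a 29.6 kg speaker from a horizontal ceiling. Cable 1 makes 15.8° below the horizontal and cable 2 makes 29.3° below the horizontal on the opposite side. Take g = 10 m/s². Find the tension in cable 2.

Weight W = 29.6 × 10 = 296 N acts straight down.
Horizontal: T_1 cos 15.8° = T_2 cos 29.3°  →  T_1 = 0.9063 T_2.
Vertical: T_1 sin 15.8° + T_2 sin 29.3° = 296.
Substituting the horizontal relation into the vertical equation gives 0.7362 T_2 = 296, so T_2 = 402.1 N.

T_2 ≈ 402 N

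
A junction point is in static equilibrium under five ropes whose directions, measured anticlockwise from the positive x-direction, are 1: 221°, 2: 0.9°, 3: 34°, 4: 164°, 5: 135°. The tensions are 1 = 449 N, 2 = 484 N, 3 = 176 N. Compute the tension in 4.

Resolve: ΣF_x = 449 cos 221° + 484 cos 0.9° + 176 cos 34° + T_4 cos 164° + T_5 cos 135° = 0.
        ΣF_y = 449 sin 221° + 484 sin 0.9° + 176 sin 34° + T_4 sin 164° + T_5 sin 135° = 0.
The known terms sum to (291, -188.6) N, so -0.9613 T_4 − 0.7071 T_5 = -291 and 0.2756 T_4 + 0.7071 T_5 = 188.6.
Solving simultaneously: T_4 = 149.4 N, T_5 = 208.4 N.

T_4 ≈ 149 N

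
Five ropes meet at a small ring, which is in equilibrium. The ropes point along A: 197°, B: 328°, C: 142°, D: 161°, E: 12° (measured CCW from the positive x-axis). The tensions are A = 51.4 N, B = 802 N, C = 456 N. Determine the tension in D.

Resolve: ΣF_x = 51.4 cos 197° + 802 cos 328° + 456 cos 142° + T_D cos 161° + T_E cos 12° = 0.
        ΣF_y = 51.4 sin 197° + 802 sin 328° + 456 sin 142° + T_D sin 161° + T_E sin 12° = 0.
The known terms sum to (271.6, -159.3) N, so -0.9455 T_D + 0.9781 T_E = -271.6 and 0.3256 T_D + 0.2079 T_E = 159.3.
Solving simultaneously: T_D = 412.2 N, T_E = 120.7 N.

T_D ≈ 412 N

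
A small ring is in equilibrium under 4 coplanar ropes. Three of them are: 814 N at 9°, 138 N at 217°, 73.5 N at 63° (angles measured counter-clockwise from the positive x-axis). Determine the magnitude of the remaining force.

F ≈ 735 N

Sum the known components: ΣF_x = 727.1 N, ΣF_y = 109.8 N.
For equilibrium the remaining force must supply (−ΣF_x, −ΣF_y) = (-727.1, -109.8) N.
Magnitude = √((-727.1)² + (-109.8)²) = 735.4 N; direction = atan2(-109.8, -727.1) = 188.6°.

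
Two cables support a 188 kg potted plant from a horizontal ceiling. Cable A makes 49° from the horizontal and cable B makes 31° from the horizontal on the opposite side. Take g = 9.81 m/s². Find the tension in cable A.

T_A ≈ 1610 N

Weight W = 188 × 9.81 = 1844 N acts straight down.
Horizontal: T_A cos 49° = T_B cos 31°  →  T_B = 0.7654 T_A.
Vertical: T_A sin 49° + T_B sin 31° = 1844.
Substituting the horizontal relation into the vertical equation gives 1.149 T_A = 1844, so T_A = 1605 N.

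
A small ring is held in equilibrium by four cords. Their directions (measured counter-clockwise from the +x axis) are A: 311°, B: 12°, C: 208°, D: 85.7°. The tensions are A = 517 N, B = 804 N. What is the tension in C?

T_C ≈ 1350 N

Resolve: ΣF_x = 517 cos 311° + 804 cos 12° + T_C cos 208° + T_D cos 85.7° = 0.
        ΣF_y = 517 sin 311° + 804 sin 12° + T_C sin 208° + T_D sin 85.7° = 0.
The known terms sum to (1126, -223) N, so -0.8829 T_C + 0.0750 T_D = -1126 and -0.4695 T_C + 0.9972 T_D = 223.
Solving simultaneously: T_C = 1348 N, T_D = 858.2 N.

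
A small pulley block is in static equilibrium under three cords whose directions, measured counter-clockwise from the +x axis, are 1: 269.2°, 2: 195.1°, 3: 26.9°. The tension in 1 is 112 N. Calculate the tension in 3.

T_3 ≈ 527 N

Resolve: ΣF_x = 112 cos 269.2° + T_2 cos 195.1° + T_3 cos 26.9° = 0.
        ΣF_y = 112 sin 269.2° + T_2 sin 195.1° + T_3 sin 26.9° = 0.
The known terms sum to (-1.564, -112) N, so -0.9655 T_2 + 0.8918 T_3 = 1.564 and -0.2605 T_2 + 0.4524 T_3 = 112.
Solving simultaneously: T_2 = 484.9 N, T_3 = 526.7 N.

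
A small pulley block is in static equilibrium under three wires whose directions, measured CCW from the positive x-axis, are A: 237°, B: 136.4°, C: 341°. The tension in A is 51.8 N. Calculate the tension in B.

T_B ≈ 121 N

Resolve: ΣF_x = 51.8 cos 237° + T_B cos 136.4° + T_C cos 341° = 0.
        ΣF_y = 51.8 sin 237° + T_B sin 136.4° + T_C sin 341° = 0.
The known terms sum to (-28.21, -43.44) N, so -0.7242 T_B + 0.9455 T_C = 28.21 and 0.6896 T_B − 0.3256 T_C = 43.44.
Solving simultaneously: T_B = 120.7 N, T_C = 122.3 N.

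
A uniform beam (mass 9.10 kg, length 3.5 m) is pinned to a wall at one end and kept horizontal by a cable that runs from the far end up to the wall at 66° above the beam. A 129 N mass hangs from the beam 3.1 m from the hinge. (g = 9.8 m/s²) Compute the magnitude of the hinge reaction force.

Take torques about the hinge: T sin 66° · 3.5 = 9.10×9.8×1.75 + 129×3.1 = 555.97 N·m.
So T = 555.97 / (0.9135 × 3.5) = 173.88 N.
ΣF_x = 0: H_x = T cos 66° = 70.723 N.
ΣF_y = 0: H_y = (9.10×9.8 + 129) − T sin 66° = 218.18 − 158.85 = 59.333 N.
|H| = √(H_x² + H_y²) = √((70.723)² + (59.333)²) = 92.316 N.

|H| ≈ 92.3 N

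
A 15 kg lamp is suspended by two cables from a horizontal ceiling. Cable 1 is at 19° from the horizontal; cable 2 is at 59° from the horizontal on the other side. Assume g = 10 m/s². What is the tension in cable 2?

Weight W = 15 × 10 = 150 N acts straight down.
Horizontal: T_1 cos 19° = T_2 cos 59°  →  T_1 = 0.5447 T_2.
Vertical: T_1 sin 19° + T_2 sin 59° = 150.
Substituting the horizontal relation into the vertical equation gives 1.035 T_2 = 150, so T_2 = 145 N.

T_2 ≈ 145 N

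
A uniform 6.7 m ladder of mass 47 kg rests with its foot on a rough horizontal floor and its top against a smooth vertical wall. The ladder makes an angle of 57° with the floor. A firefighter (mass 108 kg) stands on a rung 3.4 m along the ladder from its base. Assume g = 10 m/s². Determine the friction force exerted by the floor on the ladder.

Torques about the foot: N_wall · 6.7 sin 57° = 47×10×3.35 cos 57° + 108×10×3.4 cos 57° → N_wall = 508.52 N.
ΣF_x = 0: f_floor = N_wall = 508.52 N.

f ≈ 509 N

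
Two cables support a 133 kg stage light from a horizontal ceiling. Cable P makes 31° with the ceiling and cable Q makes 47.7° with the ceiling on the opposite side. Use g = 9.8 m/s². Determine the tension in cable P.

T_P ≈ 895 N

Weight W = 133 × 9.8 = 1303 N acts straight down.
Horizontal: T_P cos 31° = T_Q cos 47.7°  →  T_Q = 1.274 T_P.
Vertical: T_P sin 31° + T_Q sin 47.7° = 1303.
Substituting the horizontal relation into the vertical equation gives 1.457 T_P = 1303, so T_P = 894.5 N.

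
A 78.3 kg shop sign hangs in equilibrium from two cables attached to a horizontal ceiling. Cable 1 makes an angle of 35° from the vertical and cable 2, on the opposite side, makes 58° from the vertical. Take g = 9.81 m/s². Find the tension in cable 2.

Angles from the horizontal: cable 1 is 90° − 35° = 55°, cable 2 is 90° − 58° = 32°.
Weight W = 78.3 × 9.81 = 768.1 N acts straight down.
Horizontal: T_1 cos 55° = T_2 cos 32°  →  T_1 = 1.479 T_2.
Vertical: T_1 sin 55° + T_2 sin 32° = 768.1.
Substituting the horizontal relation into the vertical equation gives 1.741 T_2 = 768.1, so T_2 = 441.2 N.

T_2 ≈ 441 N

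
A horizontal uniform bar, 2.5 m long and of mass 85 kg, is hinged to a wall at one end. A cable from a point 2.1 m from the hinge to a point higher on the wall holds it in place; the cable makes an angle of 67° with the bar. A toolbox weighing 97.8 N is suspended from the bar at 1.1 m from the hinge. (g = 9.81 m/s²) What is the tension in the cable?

Take torques about the hinge: T sin 67° · 2.1 = 85×9.81×1.25 + 97.8×1.1 = 1149.9 N·m.
So T = 1149.9 / (0.9205 × 2.1) = 594.86 N.

T ≈ 595 N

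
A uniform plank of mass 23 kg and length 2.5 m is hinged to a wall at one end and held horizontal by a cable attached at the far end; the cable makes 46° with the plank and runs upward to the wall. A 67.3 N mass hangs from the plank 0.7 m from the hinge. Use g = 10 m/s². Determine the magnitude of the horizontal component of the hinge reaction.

Take torques about the hinge: T sin 46° · 2.5 = 23×10×1.25 + 67.3×0.7 = 334.61 N·m.
So T = 334.61 / (0.7193 × 2.5) = 186.07 N.
ΣF_x = 0: H_x = T cos 46° = 129.25 N.

H_x ≈ 129 N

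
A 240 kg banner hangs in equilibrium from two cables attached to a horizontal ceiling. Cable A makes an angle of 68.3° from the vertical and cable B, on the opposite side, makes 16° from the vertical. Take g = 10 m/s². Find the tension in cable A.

Angles from the horizontal: cable A is 90° − 68.3° = 21.7°, cable B is 90° − 16° = 74°.
Weight W = 240 × 10 = 2400 N acts straight down.
Horizontal: T_A cos 21.7° = T_B cos 74°  →  T_B = 3.371 T_A.
Vertical: T_A sin 21.7° + T_B sin 74° = 2400.
Substituting the horizontal relation into the vertical equation gives 3.61 T_A = 2400, so T_A = 664.8 N.

T_A ≈ 665 N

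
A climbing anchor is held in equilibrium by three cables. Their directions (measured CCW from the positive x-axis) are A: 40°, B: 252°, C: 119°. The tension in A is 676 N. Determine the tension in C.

Resolve: ΣF_x = 676 cos 40° + T_B cos 252° + T_C cos 119° = 0.
        ΣF_y = 676 sin 40° + T_B sin 252° + T_C sin 119° = 0.
The known terms sum to (517.8, 434.5) N, so -0.3090 T_B − 0.4848 T_C = -517.8 and -0.9511 T_B + 0.8746 T_C = -434.5.
Solving simultaneously: T_B = 907.3 N, T_C = 489.8 N.

T_C ≈ 490 N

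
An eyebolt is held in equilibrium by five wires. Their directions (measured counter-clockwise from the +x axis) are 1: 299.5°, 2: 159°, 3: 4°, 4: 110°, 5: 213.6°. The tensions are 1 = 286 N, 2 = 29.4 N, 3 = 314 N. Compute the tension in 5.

Resolve: ΣF_x = 286 cos 299.5° + 29.4 cos 159° + 314 cos 4° + T_4 cos 110° + T_5 cos 213.6° = 0.
        ΣF_y = 286 sin 299.5° + 29.4 sin 159° + 314 sin 4° + T_4 sin 110° + T_5 sin 213.6° = 0.
The known terms sum to (426.6, -216.5) N, so -0.3420 T_4 − 0.8329 T_5 = -426.6 and 0.9397 T_4 − 0.5534 T_5 = 216.5.
Solving simultaneously: T_4 = 428.4 N, T_5 = 336.3 N.

T_5 ≈ 336 N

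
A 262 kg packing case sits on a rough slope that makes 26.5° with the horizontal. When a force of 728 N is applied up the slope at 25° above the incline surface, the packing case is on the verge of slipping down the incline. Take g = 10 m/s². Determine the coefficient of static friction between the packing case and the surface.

μ ≈ 0.250

On the verge of sliding down the incline, friction is at its maximum μN and acts up the slope.
Perpendicular to incline: N = W cos 26.5° − P sin 25° = 2345 − 307.7 = 2037 N.
Along incline: P cos 25° + μN = W sin 26.5° → μ = (W sin 26.5° − P cos 25°) / N = 0.25.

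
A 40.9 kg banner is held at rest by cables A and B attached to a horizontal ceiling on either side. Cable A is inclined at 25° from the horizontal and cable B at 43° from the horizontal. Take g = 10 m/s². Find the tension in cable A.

Weight W = 40.9 × 10 = 409 N acts straight down.
Horizontal: T_A cos 25° = T_B cos 43°  →  T_B = 1.239 T_A.
Vertical: T_A sin 25° + T_B sin 43° = 409.
Substituting the horizontal relation into the vertical equation gives 1.268 T_A = 409, so T_A = 322.6 N.

T_A ≈ 323 N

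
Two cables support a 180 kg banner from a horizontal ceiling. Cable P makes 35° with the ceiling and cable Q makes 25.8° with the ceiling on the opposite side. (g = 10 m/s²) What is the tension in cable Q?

T_Q ≈ 1690 N

Weight W = 180 × 10 = 1800 N acts straight down.
Horizontal: T_P cos 35° = T_Q cos 25.8°  →  T_P = 1.099 T_Q.
Vertical: T_P sin 35° + T_Q sin 25.8° = 1800.
Substituting the horizontal relation into the vertical equation gives 1.066 T_Q = 1800, so T_Q = 1689 N.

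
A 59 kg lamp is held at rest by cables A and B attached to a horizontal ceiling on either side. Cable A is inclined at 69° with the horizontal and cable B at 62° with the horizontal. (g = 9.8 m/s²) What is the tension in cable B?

T_B ≈ 275 N

Weight W = 59 × 9.8 = 578.2 N acts straight down.
Horizontal: T_A cos 69° = T_B cos 62°  →  T_A = 1.31 T_B.
Vertical: T_A sin 69° + T_B sin 62° = 578.2.
Substituting the horizontal relation into the vertical equation gives 2.106 T_B = 578.2, so T_B = 274.6 N.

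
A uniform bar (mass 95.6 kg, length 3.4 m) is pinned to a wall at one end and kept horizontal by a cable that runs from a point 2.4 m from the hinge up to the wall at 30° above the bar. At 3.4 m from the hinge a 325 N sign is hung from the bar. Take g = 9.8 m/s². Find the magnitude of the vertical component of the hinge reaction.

Take torques about the hinge: T sin 30° · 2.4 = 95.6×9.8×1.7 + 325×3.4 = 2697.7 N·m.
So T = 2697.7 / (0.5000 × 2.4) = 2248.1 N.
ΣF_y = 0: H_y = (95.6×9.8 + 325) − T sin 30° = 1261.9 − 1124 = 137.84 N.

|H_y| ≈ 138 N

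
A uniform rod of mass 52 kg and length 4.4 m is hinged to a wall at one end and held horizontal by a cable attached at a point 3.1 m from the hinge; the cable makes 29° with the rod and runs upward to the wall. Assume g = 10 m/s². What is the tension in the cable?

T ≈ 761 N

Take torques about the hinge: T sin 29° · 3.1 = 52×10×2.2 = 1144 N·m.
So T = 1144 / (0.4848 × 3.1) = 761.19 N.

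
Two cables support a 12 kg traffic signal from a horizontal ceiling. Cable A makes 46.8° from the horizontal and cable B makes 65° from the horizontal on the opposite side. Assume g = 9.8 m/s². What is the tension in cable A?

T_A ≈ 53.5 N

Weight W = 12 × 9.8 = 117.6 N acts straight down.
Horizontal: T_A cos 46.8° = T_B cos 65°  →  T_B = 1.62 T_A.
Vertical: T_A sin 46.8° + T_B sin 65° = 117.6.
Substituting the horizontal relation into the vertical equation gives 2.197 T_A = 117.6, so T_A = 53.53 N.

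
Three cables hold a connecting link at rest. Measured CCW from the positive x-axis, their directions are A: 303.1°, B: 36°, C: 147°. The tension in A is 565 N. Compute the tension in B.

Resolve: ΣF_x = 565 cos 303.1° + T_B cos 36° + T_C cos 147° = 0.
        ΣF_y = 565 sin 303.1° + T_B sin 36° + T_C sin 147° = 0.
The known terms sum to (308.5, -473.3) N, so 0.8090 T_B − 0.8387 T_C = -308.5 and 0.5878 T_B + 0.5446 T_C = 473.3.
Solving simultaneously: T_B = 245.2 N, T_C = 604.4 N.

T_B ≈ 245 N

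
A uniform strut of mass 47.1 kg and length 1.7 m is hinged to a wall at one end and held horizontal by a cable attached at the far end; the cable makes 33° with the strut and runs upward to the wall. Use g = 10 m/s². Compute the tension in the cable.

T ≈ 432 N

Take torques about the hinge: T sin 33° · 1.7 = 47.1×10×0.85 = 400.35 N·m.
So T = 400.35 / (0.5446 × 1.7) = 432.4 N.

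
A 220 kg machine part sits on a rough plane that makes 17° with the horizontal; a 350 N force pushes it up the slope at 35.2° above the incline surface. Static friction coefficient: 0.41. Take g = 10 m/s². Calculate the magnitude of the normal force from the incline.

Axes along / perpendicular to the incline. W sin 17° = 643.2 N down-slope; W cos 17° = 2104 N into the surface.
Perpendicular: N = W cos 17° − P sin 35.2° = 2104 − 201.8 = 1902 N.
Along incline: P cos 35.2° + f = W sin 17° (friction acts up-slope) → f = 643.2 − 286 = 357.2 N.
|f| = 357.2 N ≤ μN = 779.9 N, so the machine part is indeed static.

N ≈ 1900 N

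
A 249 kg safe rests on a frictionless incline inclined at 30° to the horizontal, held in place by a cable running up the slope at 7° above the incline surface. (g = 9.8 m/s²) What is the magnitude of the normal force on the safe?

Take axes along and perpendicular to the incline. Weight components: W sin 30° = 1220 N down-slope, W cos 30° = 2113 N into the surface.
Along incline: T cos 7° = W sin 30° → T = 1229 N.
Perpendicular: N = W cos 30° − T sin 7° = 1963 N.

N ≈ 1960 N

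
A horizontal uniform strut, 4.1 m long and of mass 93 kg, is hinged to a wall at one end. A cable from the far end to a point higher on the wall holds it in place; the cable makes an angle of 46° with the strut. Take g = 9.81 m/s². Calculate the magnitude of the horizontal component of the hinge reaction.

H_x ≈ 441 N

Take torques about the hinge: T sin 46° · 4.1 = 93×9.81×2.05 = 1870.3 N·m.
So T = 1870.3 / (0.7193 × 4.1) = 634.14 N.
ΣF_x = 0: H_x = T cos 46° = 440.51 N.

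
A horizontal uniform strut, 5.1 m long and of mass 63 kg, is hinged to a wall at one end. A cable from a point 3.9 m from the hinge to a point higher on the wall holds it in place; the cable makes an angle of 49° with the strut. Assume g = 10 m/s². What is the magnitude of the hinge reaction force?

Take torques about the hinge: T sin 49° · 3.9 = 63×10×2.55 = 1606.5 N·m.
So T = 1606.5 / (0.7547 × 3.9) = 545.8 N.
ΣF_x = 0: H_x = T cos 49° = 358.08 N.
ΣF_y = 0: H_y = (63×10) − T sin 49° = 630 − 411.92 = 218.08 N.
|H| = √(H_x² + H_y²) = √((358.08)² + (218.08)²) = 419.26 N.

|H| ≈ 419 N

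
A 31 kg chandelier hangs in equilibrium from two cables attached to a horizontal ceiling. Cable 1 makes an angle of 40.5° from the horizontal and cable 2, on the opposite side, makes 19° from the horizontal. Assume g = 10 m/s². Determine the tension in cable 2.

Weight W = 31 × 10 = 310 N acts straight down.
Horizontal: T_1 cos 40.5° = T_2 cos 19°  →  T_1 = 1.243 T_2.
Vertical: T_1 sin 40.5° + T_2 sin 19° = 310.
Substituting the horizontal relation into the vertical equation gives 1.133 T_2 = 310, so T_2 = 273.6 N.

T_2 ≈ 274 N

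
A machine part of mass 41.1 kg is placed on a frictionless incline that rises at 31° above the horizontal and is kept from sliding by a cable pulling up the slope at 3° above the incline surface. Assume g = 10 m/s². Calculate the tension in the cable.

T ≈ 212 N

Take axes along and perpendicular to the incline. Weight components: W sin 31° = 211.7 N down-slope, W cos 31° = 352.3 N into the surface.
Along incline: T cos 3° = W sin 31° → T = 212 N.
Perpendicular: N = W cos 31° − T sin 3° = 341.2 N.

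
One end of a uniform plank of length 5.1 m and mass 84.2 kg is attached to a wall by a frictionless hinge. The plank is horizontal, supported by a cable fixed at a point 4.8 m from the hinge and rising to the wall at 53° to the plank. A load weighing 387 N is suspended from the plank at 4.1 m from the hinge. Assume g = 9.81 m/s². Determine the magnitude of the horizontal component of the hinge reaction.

H_x ≈ 580 N

Take torques about the hinge: T sin 53° · 4.8 = 84.2×9.81×2.55 + 387×4.1 = 3693 N·m.
So T = 3693 / (0.7986 × 4.8) = 963.36 N.
ΣF_x = 0: H_x = T cos 53° = 579.77 N.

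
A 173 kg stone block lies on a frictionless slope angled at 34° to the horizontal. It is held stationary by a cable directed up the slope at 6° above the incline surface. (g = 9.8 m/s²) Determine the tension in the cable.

Take axes along and perpendicular to the incline. Weight components: W sin 34° = 948.1 N down-slope, W cos 34° = 1406 N into the surface.
Along incline: T cos 6° = W sin 34° → T = 953.3 N.
Perpendicular: N = W cos 34° − T sin 6° = 1306 N.

T ≈ 953 N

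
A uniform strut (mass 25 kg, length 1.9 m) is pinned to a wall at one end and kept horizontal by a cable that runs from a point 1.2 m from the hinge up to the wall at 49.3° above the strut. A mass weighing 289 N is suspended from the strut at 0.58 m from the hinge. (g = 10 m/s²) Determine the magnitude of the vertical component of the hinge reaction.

|H_y| ≈ 201 N

Take torques about the hinge: T sin 49.3° · 1.2 = 25×10×0.95 + 289×0.58 = 405.12 N·m.
So T = 405.12 / (0.7581 × 1.2) = 445.3 N.
ΣF_y = 0: H_y = (25×10 + 289) − T sin 49.3° = 539 − 337.6 = 201.4 N.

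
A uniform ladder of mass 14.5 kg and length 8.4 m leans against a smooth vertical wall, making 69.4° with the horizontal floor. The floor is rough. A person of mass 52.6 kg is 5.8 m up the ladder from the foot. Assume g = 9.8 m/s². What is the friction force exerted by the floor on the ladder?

Torques about the foot: N_wall · 8.4 sin 69.4° = 14.5×9.8×4.2 cos 69.4° + 52.6×9.8×5.8 cos 69.4° → N_wall = 160.49 N.
ΣF_x = 0: f_floor = N_wall = 160.49 N.

f ≈ 160 N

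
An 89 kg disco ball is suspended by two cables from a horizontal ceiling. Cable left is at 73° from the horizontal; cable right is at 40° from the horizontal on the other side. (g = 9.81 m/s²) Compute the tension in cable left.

T_left ≈ 727 N

Weight W = 89 × 9.81 = 873.1 N acts straight down.
Horizontal: T_left cos 73° = T_right cos 40°  →  T_right = 0.3817 T_left.
Vertical: T_left sin 73° + T_right sin 40° = 873.1.
Substituting the horizontal relation into the vertical equation gives 1.202 T_left = 873.1, so T_left = 726.6 N.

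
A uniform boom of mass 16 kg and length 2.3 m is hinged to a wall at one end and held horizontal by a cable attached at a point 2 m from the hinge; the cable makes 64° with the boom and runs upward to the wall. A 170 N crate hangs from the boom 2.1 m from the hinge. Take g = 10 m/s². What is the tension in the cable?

T ≈ 301 N

Take torques about the hinge: T sin 64° · 2 = 16×10×1.15 + 170×2.1 = 541 N·m.
So T = 541 / (0.8988 × 2) = 300.96 N.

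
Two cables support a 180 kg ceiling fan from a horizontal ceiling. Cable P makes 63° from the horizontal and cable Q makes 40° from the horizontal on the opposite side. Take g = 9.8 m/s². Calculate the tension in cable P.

Weight W = 180 × 9.8 = 1764 N acts straight down.
Horizontal: T_P cos 63° = T_Q cos 40°  →  T_Q = 0.5926 T_P.
Vertical: T_P sin 63° + T_Q sin 40° = 1764.
Substituting the horizontal relation into the vertical equation gives 1.272 T_P = 1764, so T_P = 1387 N.

T_P ≈ 1390 N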